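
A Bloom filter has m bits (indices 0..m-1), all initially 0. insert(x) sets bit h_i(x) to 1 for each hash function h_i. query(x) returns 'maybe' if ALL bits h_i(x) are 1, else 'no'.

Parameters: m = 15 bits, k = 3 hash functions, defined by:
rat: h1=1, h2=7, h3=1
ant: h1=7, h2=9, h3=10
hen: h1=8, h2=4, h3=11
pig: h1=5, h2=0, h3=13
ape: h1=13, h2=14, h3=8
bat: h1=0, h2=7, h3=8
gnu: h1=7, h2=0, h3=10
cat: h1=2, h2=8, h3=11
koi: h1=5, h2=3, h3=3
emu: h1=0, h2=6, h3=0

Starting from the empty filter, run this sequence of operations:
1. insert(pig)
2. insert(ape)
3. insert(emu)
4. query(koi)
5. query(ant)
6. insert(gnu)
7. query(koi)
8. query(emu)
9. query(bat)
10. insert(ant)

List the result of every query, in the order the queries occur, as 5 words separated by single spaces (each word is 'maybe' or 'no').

Answer: no no no maybe maybe

Derivation:
Start: bits=000000000000000
Op 1: insert pig -> sets bits 0 5 13 -> bits=100001000000010
Op 2: insert ape -> sets bits 8 13 14 -> bits=100001001000011
Op 3: insert emu -> sets bits 0 6 -> bits=100001101000011
Op 4: query koi -> checks bit3=0, bit5=1 (has a 0) -> no
Op 5: query ant -> checks bit7=0, bit9=0, bit10=0 (has a 0) -> no
Op 6: insert gnu -> sets bits 0 7 10 -> bits=100001111010011
Op 7: query koi -> checks bit3=0, bit5=1 (has a 0) -> no
Op 8: query emu -> checks bit0=1, bit6=1 (all 1) -> maybe
Op 9: query bat -> checks bit0=1, bit7=1, bit8=1 (all 1) -> maybe
Op 10: insert ant -> sets bits 7 9 10 -> bits=100001111110011
Query results in order: no no no maybe maybe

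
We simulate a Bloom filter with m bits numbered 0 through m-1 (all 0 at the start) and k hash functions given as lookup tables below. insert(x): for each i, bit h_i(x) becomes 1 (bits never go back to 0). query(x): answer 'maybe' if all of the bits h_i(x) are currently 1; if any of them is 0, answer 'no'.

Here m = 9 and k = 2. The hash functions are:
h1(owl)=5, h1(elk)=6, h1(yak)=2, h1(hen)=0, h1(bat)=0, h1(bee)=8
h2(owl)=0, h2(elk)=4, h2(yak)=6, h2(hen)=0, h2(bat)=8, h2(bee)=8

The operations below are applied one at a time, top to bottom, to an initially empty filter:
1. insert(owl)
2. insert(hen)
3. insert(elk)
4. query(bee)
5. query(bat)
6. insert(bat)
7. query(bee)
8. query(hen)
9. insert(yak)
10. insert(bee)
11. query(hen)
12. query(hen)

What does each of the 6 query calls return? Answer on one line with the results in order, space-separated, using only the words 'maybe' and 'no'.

Start: bits=000000000
Op 1: insert owl -> sets bits 0 5 -> bits=100001000
Op 2: insert hen -> sets bits 0 -> bits=100001000
Op 3: insert elk -> sets bits 4 6 -> bits=100011100
Op 4: query bee -> checks bit8=0 (has a 0) -> no
Op 5: query bat -> checks bit0=1, bit8=0 (has a 0) -> no
Op 6: insert bat -> sets bits 0 8 -> bits=100011101
Op 7: query bee -> checks bit8=1 (all 1) -> maybe
Op 8: query hen -> checks bit0=1 (all 1) -> maybe
Op 9: insert yak -> sets bits 2 6 -> bits=101011101
Op 10: insert bee -> sets bits 8 -> bits=101011101
Op 11: query hen -> checks bit0=1 (all 1) -> maybe
Op 12: query hen -> checks bit0=1 (all 1) -> maybe
Query results in order: no no maybe maybe maybe maybe

Answer: no no maybe maybe maybe maybe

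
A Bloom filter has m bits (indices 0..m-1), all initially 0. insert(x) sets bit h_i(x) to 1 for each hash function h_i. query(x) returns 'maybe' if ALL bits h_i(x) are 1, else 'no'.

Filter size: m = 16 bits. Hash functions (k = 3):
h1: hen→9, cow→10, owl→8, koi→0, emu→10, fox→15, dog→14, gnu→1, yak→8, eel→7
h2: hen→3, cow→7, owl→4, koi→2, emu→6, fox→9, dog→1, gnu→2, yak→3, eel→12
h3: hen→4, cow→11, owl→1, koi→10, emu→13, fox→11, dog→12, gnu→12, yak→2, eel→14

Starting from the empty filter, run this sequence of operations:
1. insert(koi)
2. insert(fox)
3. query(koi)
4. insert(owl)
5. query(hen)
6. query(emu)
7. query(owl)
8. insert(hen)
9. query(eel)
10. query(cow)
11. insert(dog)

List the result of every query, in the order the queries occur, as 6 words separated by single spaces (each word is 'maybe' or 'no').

Answer: maybe no no maybe no no

Derivation:
Start: bits=0000000000000000
Op 1: insert koi -> sets bits 0 2 10 -> bits=1010000000100000
Op 2: insert fox -> sets bits 9 11 15 -> bits=1010000001110001
Op 3: query koi -> checks bit0=1, bit2=1, bit10=1 (all 1) -> maybe
Op 4: insert owl -> sets bits 1 4 8 -> bits=1110100011110001
Op 5: query hen -> checks bit3=0, bit4=1, bit9=1 (has a 0) -> no
Op 6: query emu -> checks bit6=0, bit10=1, bit13=0 (has a 0) -> no
Op 7: query owl -> checks bit1=1, bit4=1, bit8=1 (all 1) -> maybe
Op 8: insert hen -> sets bits 3 4 9 -> bits=1111100011110001
Op 9: query eel -> checks bit7=0, bit12=0, bit14=0 (has a 0) -> no
Op 10: query cow -> checks bit7=0, bit10=1, bit11=1 (has a 0) -> no
Op 11: insert dog -> sets bits 1 12 14 -> bits=1111100011111011
Query results in order: maybe no no maybe no no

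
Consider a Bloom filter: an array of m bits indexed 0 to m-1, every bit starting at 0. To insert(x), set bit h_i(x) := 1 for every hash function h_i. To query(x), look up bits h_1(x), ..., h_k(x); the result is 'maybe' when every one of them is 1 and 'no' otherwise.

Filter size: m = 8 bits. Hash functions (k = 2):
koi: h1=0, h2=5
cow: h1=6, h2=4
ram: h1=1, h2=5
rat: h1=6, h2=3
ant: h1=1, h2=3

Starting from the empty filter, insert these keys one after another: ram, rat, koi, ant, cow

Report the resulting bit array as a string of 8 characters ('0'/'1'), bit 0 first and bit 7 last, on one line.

Start: bits=00000000
After insert 'ram': sets bits 1 5 -> bits=01000100
After insert 'rat': sets bits 3 6 -> bits=01010110
After insert 'koi': sets bits 0 5 -> bits=11010110
After insert 'ant': sets bits 1 3 -> bits=11010110
After insert 'cow': sets bits 4 6 -> bits=11011110

Answer: 11011110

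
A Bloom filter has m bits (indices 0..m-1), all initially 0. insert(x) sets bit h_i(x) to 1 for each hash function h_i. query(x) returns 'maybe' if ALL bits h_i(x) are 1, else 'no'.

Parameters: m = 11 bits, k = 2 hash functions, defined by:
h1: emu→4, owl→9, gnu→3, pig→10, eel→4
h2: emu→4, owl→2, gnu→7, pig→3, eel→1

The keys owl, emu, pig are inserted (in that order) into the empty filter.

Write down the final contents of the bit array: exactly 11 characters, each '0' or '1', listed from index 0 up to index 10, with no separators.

Start: bits=00000000000
After insert 'owl': sets bits 2 9 -> bits=00100000010
After insert 'emu': sets bits 4 -> bits=00101000010
After insert 'pig': sets bits 3 10 -> bits=00111000011

Answer: 00111000011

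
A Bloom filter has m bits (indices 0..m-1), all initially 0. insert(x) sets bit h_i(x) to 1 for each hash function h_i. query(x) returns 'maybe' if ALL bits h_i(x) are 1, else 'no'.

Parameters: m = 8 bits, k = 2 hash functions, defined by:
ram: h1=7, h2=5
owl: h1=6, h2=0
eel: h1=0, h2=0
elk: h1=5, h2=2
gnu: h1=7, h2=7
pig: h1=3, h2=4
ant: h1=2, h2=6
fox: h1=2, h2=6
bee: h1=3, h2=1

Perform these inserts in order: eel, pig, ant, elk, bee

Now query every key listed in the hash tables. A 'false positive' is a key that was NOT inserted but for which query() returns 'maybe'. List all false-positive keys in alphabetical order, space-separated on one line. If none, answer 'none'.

Answer: fox owl

Derivation:
Start: bits=00000000
After insert 'eel': sets bits 0 -> bits=10000000
After insert 'pig': sets bits 3 4 -> bits=10011000
After insert 'ant': sets bits 2 6 -> bits=10111010
After insert 'elk': sets bits 2 5 -> bits=10111110
After insert 'bee': sets bits 1 3 -> bits=11111110
Not inserted: fox gnu owl ram — query each against bits=11111110:
query fox: checks bit2=1, bit6=1 (all 1) -> maybe => FALSE POSITIVE
query gnu: checks bit7=0 (has a 0) -> no => not a false positive
query owl: checks bit0=1, bit6=1 (all 1) -> maybe => FALSE POSITIVE
query ram: checks bit5=1, bit7=0 (has a 0) -> no => not a false positive
False positives (alphabetical): fox owl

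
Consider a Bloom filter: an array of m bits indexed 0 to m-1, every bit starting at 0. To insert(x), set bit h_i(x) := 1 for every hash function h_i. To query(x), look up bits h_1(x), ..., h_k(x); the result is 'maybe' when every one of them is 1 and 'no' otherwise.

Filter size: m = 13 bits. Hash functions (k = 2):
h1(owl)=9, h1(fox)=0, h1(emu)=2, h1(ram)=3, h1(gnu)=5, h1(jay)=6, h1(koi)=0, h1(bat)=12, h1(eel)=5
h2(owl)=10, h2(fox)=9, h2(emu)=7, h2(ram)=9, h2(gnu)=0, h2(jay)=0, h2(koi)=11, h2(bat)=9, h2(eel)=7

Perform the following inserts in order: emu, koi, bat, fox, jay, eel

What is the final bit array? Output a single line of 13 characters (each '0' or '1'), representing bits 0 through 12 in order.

Answer: 1010011101011

Derivation:
Start: bits=0000000000000
After insert 'emu': sets bits 2 7 -> bits=0010000100000
After insert 'koi': sets bits 0 11 -> bits=1010000100010
After insert 'bat': sets bits 9 12 -> bits=1010000101011
After insert 'fox': sets bits 0 9 -> bits=1010000101011
After insert 'jay': sets bits 0 6 -> bits=1010001101011
After insert 'eel': sets bits 5 7 -> bits=1010011101011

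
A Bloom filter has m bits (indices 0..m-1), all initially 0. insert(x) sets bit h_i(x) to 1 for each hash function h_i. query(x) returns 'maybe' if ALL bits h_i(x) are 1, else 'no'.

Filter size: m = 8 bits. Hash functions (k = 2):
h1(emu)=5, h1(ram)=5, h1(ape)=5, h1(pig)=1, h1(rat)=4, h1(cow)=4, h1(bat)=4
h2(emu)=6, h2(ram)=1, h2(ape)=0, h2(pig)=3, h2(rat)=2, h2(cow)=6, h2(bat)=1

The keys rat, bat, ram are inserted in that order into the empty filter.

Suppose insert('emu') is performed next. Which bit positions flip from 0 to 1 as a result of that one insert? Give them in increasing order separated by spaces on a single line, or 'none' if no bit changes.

Answer: 6

Derivation:
Start: bits=00000000
After insert 'rat': sets bits 2 4 -> bits=00101000
After insert 'bat': sets bits 1 4 -> bits=01101000
After insert 'ram': sets bits 1 5 -> bits=01101100
insert 'emu' would touch bits 5 6; currently bit5=1, bit6=0
Bits that are 0 among those (would change 0->1): 6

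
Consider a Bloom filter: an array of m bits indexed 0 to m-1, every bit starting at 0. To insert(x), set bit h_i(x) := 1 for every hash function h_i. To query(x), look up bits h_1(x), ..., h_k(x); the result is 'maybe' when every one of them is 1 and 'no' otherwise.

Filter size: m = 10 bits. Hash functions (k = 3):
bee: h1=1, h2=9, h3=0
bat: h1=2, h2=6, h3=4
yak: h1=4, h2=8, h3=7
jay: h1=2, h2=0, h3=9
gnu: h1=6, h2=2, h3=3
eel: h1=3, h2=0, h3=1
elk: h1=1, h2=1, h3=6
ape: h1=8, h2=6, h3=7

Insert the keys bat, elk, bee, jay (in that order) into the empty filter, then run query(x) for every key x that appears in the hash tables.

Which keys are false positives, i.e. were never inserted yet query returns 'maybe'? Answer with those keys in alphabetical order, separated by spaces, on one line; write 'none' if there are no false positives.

Start: bits=0000000000
After insert 'bat': sets bits 2 4 6 -> bits=0010101000
After insert 'elk': sets bits 1 6 -> bits=0110101000
After insert 'bee': sets bits 0 1 9 -> bits=1110101001
After insert 'jay': sets bits 0 2 9 -> bits=1110101001
Not inserted: ape eel gnu yak — query each against bits=1110101001:
query ape: checks bit6=1, bit7=0, bit8=0 (has a 0) -> no => not a false positive
query eel: checks bit0=1, bit1=1, bit3=0 (has a 0) -> no => not a false positive
query gnu: checks bit2=1, bit3=0, bit6=1 (has a 0) -> no => not a false positive
query yak: checks bit4=1, bit7=0, bit8=0 (has a 0) -> no => not a false positive
False positives (alphabetical): none

Answer: none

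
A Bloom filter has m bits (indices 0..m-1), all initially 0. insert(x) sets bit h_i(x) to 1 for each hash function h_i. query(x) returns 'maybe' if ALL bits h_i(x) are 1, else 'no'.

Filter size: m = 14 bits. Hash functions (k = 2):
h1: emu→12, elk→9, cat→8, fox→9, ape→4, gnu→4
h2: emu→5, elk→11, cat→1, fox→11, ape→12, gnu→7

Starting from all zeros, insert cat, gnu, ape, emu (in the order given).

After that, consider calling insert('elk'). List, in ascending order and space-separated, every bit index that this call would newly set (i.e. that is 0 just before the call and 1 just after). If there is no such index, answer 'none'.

Answer: 9 11

Derivation:
Start: bits=00000000000000
After insert 'cat': sets bits 1 8 -> bits=01000000100000
After insert 'gnu': sets bits 4 7 -> bits=01001001100000
After insert 'ape': sets bits 4 12 -> bits=01001001100010
After insert 'emu': sets bits 5 12 -> bits=01001101100010
insert 'elk' would touch bits 9 11; currently bit9=0, bit11=0
Bits that are 0 among those (would change 0->1): 9 11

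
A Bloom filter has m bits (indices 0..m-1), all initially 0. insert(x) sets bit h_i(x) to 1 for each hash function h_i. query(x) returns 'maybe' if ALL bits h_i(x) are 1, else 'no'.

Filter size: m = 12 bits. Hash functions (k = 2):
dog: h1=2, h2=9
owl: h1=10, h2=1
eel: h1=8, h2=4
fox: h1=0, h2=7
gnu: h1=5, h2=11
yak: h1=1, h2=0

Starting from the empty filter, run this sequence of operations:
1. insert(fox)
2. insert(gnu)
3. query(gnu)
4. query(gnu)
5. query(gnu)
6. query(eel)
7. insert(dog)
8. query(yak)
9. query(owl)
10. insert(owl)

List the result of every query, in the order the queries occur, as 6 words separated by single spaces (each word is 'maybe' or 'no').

Answer: maybe maybe maybe no no no

Derivation:
Start: bits=000000000000
Op 1: insert fox -> sets bits 0 7 -> bits=100000010000
Op 2: insert gnu -> sets bits 5 11 -> bits=100001010001
Op 3: query gnu -> checks bit5=1, bit11=1 (all 1) -> maybe
Op 4: query gnu -> checks bit5=1, bit11=1 (all 1) -> maybe
Op 5: query gnu -> checks bit5=1, bit11=1 (all 1) -> maybe
Op 6: query eel -> checks bit4=0, bit8=0 (has a 0) -> no
Op 7: insert dog -> sets bits 2 9 -> bits=101001010101
Op 8: query yak -> checks bit0=1, bit1=0 (has a 0) -> no
Op 9: query owl -> checks bit1=0, bit10=0 (has a 0) -> no
Op 10: insert owl -> sets bits 1 10 -> bits=111001010111
Query results in order: maybe maybe maybe no no no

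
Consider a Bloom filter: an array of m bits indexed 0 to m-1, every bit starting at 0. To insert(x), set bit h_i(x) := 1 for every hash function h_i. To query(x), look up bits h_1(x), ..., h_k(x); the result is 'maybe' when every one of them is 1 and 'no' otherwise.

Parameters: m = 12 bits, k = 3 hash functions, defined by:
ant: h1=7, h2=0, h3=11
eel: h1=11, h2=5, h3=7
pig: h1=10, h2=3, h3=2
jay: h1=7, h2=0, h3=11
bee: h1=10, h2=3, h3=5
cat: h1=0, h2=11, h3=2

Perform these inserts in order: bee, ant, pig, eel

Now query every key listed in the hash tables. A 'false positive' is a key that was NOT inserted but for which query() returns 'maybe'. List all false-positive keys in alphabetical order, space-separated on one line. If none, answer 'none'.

Answer: cat jay

Derivation:
Start: bits=000000000000
After insert 'bee': sets bits 3 5 10 -> bits=000101000010
After insert 'ant': sets bits 0 7 11 -> bits=100101010011
After insert 'pig': sets bits 2 3 10 -> bits=101101010011
After insert 'eel': sets bits 5 7 11 -> bits=101101010011
Not inserted: cat jay — query each against bits=101101010011:
query cat: checks bit0=1, bit2=1, bit11=1 (all 1) -> maybe => FALSE POSITIVE
query jay: checks bit0=1, bit7=1, bit11=1 (all 1) -> maybe => FALSE POSITIVE
False positives (alphabetical): cat jay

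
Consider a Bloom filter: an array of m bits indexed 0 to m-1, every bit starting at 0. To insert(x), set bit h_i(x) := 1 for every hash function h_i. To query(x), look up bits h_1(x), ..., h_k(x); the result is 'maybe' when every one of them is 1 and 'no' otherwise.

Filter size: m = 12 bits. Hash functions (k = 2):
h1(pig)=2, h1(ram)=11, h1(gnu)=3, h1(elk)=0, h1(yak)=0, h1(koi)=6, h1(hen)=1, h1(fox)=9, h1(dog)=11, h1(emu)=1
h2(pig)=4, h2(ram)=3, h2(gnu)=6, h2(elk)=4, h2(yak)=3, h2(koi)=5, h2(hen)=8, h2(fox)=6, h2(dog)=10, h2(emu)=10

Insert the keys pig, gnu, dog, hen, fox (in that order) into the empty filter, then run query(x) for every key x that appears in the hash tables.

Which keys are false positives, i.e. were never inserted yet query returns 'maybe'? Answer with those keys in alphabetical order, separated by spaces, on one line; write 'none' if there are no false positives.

Start: bits=000000000000
After insert 'pig': sets bits 2 4 -> bits=001010000000
After insert 'gnu': sets bits 3 6 -> bits=001110100000
After insert 'dog': sets bits 10 11 -> bits=001110100011
After insert 'hen': sets bits 1 8 -> bits=011110101011
After insert 'fox': sets bits 6 9 -> bits=011110101111
Not inserted: elk emu koi ram yak — query each against bits=011110101111:
query elk: checks bit0=0, bit4=1 (has a 0) -> no => not a false positive
query emu: checks bit1=1, bit10=1 (all 1) -> maybe => FALSE POSITIVE
query koi: checks bit5=0, bit6=1 (has a 0) -> no => not a false positive
query ram: checks bit3=1, bit11=1 (all 1) -> maybe => FALSE POSITIVE
query yak: checks bit0=0, bit3=1 (has a 0) -> no => not a false positive
False positives (alphabetical): emu ram

Answer: emu ram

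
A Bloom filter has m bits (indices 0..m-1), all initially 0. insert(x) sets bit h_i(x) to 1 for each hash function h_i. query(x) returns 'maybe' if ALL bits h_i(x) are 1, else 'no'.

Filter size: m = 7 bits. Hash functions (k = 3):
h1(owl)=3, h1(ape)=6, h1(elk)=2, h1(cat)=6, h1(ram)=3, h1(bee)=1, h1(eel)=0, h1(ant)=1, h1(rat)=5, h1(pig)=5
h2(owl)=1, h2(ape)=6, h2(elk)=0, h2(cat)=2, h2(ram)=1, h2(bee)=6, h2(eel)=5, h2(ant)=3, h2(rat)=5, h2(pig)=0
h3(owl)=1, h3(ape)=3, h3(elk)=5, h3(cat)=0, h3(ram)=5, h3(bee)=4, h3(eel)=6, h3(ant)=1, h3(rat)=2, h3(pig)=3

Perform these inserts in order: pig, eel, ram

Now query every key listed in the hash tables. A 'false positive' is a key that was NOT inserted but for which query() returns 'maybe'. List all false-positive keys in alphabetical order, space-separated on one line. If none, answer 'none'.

Start: bits=0000000
After insert 'pig': sets bits 0 3 5 -> bits=1001010
After insert 'eel': sets bits 0 5 6 -> bits=1001011
After insert 'ram': sets bits 1 3 5 -> bits=1101011
Not inserted: ant ape bee cat elk owl rat — query each against bits=1101011:
query ant: checks bit1=1, bit3=1 (all 1) -> maybe => FALSE POSITIVE
query ape: checks bit3=1, bit6=1 (all 1) -> maybe => FALSE POSITIVE
query bee: checks bit1=1, bit4=0, bit6=1 (has a 0) -> no => not a false positive
query cat: checks bit0=1, bit2=0, bit6=1 (has a 0) -> no => not a false positive
query elk: checks bit0=1, bit2=0, bit5=1 (has a 0) -> no => not a false positive
query owl: checks bit1=1, bit3=1 (all 1) -> maybe => FALSE POSITIVE
query rat: checks bit2=0, bit5=1 (has a 0) -> no => not a false positive
False positives (alphabetical): ant ape owl

Answer: ant ape owl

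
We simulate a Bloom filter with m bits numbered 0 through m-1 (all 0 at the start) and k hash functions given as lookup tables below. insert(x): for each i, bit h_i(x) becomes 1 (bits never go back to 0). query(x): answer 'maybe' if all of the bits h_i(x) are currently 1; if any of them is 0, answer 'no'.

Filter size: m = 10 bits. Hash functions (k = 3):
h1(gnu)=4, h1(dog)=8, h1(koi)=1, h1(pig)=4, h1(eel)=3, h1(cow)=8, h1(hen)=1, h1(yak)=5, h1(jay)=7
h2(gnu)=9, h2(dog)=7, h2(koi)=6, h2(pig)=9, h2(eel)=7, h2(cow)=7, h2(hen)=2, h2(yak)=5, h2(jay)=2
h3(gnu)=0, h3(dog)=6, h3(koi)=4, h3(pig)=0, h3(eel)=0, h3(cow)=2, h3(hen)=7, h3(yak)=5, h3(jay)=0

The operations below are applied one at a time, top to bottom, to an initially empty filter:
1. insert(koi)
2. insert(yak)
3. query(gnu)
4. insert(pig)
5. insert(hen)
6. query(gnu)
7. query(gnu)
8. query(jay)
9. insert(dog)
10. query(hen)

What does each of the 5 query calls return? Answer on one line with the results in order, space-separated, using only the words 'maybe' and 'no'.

Start: bits=0000000000
Op 1: insert koi -> sets bits 1 4 6 -> bits=0100101000
Op 2: insert yak -> sets bits 5 -> bits=0100111000
Op 3: query gnu -> checks bit0=0, bit4=1, bit9=0 (has a 0) -> no
Op 4: insert pig -> sets bits 0 4 9 -> bits=1100111001
Op 5: insert hen -> sets bits 1 2 7 -> bits=1110111101
Op 6: query gnu -> checks bit0=1, bit4=1, bit9=1 (all 1) -> maybe
Op 7: query gnu -> checks bit0=1, bit4=1, bit9=1 (all 1) -> maybe
Op 8: query jay -> checks bit0=1, bit2=1, bit7=1 (all 1) -> maybe
Op 9: insert dog -> sets bits 6 7 8 -> bits=1110111111
Op 10: query hen -> checks bit1=1, bit2=1, bit7=1 (all 1) -> maybe
Query results in order: no maybe maybe maybe maybe

Answer: no maybe maybe maybe maybe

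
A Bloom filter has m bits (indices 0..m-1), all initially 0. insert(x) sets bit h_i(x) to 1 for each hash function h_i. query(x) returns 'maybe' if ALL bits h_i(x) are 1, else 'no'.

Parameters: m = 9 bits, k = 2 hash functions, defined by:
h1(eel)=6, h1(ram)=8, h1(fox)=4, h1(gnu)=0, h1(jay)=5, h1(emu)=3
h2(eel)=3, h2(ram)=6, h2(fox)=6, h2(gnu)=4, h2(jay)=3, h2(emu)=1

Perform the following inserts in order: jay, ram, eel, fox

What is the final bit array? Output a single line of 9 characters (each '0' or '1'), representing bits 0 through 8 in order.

Start: bits=000000000
After insert 'jay': sets bits 3 5 -> bits=000101000
After insert 'ram': sets bits 6 8 -> bits=000101101
After insert 'eel': sets bits 3 6 -> bits=000101101
After insert 'fox': sets bits 4 6 -> bits=000111101

Answer: 000111101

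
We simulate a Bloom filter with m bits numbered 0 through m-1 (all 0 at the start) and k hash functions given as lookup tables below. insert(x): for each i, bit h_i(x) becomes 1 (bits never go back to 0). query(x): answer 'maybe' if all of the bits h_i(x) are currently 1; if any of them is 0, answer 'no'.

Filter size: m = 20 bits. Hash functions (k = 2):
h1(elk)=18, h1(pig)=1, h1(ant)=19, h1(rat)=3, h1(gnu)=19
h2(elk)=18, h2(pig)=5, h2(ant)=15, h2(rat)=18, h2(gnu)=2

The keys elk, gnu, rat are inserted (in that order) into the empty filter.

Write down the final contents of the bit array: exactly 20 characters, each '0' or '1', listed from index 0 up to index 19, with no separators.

Start: bits=00000000000000000000
After insert 'elk': sets bits 18 -> bits=00000000000000000010
After insert 'gnu': sets bits 2 19 -> bits=00100000000000000011
After insert 'rat': sets bits 3 18 -> bits=00110000000000000011

Answer: 00110000000000000011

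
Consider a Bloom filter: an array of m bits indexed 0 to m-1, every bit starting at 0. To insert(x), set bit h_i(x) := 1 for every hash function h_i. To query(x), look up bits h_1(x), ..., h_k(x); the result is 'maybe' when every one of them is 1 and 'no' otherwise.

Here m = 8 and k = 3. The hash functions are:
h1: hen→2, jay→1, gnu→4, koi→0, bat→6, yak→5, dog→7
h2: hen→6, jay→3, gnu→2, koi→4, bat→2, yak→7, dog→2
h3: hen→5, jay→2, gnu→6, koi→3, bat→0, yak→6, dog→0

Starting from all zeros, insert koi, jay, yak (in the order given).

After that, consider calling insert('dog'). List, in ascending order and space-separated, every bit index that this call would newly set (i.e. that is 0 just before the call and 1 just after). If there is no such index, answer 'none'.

Start: bits=00000000
After insert 'koi': sets bits 0 3 4 -> bits=10011000
After insert 'jay': sets bits 1 2 3 -> bits=11111000
After insert 'yak': sets bits 5 6 7 -> bits=11111111
insert 'dog' would touch bits 0 2 7; currently bit0=1, bit2=1, bit7=1
Bits that are 0 among those (would change 0->1): none

Answer: none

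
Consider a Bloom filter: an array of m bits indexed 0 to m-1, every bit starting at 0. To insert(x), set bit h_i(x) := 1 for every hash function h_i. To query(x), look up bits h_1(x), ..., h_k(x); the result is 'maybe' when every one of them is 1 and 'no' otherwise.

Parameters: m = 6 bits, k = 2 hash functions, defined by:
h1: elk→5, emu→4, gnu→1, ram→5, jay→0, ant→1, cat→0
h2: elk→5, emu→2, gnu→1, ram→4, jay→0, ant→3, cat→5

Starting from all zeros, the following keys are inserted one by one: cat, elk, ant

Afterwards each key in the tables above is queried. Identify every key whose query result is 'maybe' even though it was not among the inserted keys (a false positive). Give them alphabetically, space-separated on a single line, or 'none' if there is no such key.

Answer: gnu jay

Derivation:
Start: bits=000000
After insert 'cat': sets bits 0 5 -> bits=100001
After insert 'elk': sets bits 5 -> bits=100001
After insert 'ant': sets bits 1 3 -> bits=110101
Not inserted: emu gnu jay ram — query each against bits=110101:
query emu: checks bit2=0, bit4=0 (has a 0) -> no => not a false positive
query gnu: checks bit1=1 (all 1) -> maybe => FALSE POSITIVE
query jay: checks bit0=1 (all 1) -> maybe => FALSE POSITIVE
query ram: checks bit4=0, bit5=1 (has a 0) -> no => not a false positive
False positives (alphabetical): gnu jay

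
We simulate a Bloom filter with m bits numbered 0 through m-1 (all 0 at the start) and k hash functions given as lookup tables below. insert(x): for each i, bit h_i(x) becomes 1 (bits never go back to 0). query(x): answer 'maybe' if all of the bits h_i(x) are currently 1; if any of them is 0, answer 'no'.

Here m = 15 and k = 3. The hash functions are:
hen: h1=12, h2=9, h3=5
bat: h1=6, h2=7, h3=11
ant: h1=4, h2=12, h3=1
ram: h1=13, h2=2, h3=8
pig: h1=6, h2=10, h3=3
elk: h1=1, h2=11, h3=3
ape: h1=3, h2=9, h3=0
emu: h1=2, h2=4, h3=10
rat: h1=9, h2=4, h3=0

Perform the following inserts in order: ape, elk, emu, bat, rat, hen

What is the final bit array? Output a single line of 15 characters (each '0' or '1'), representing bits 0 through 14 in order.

Answer: 111111110111100

Derivation:
Start: bits=000000000000000
After insert 'ape': sets bits 0 3 9 -> bits=100100000100000
After insert 'elk': sets bits 1 3 11 -> bits=110100000101000
After insert 'emu': sets bits 2 4 10 -> bits=111110000111000
After insert 'bat': sets bits 6 7 11 -> bits=111110110111000
After insert 'rat': sets bits 0 4 9 -> bits=111110110111000
After insert 'hen': sets bits 5 9 12 -> bits=111111110111100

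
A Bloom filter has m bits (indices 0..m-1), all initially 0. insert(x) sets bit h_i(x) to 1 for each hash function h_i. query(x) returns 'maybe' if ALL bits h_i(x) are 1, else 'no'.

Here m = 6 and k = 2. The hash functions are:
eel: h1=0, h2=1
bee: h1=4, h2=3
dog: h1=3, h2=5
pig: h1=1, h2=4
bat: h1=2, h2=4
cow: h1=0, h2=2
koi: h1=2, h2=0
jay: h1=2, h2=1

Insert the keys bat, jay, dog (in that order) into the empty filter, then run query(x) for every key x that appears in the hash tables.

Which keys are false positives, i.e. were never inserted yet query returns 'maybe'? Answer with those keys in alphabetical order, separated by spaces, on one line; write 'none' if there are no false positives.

Answer: bee pig

Derivation:
Start: bits=000000
After insert 'bat': sets bits 2 4 -> bits=001010
After insert 'jay': sets bits 1 2 -> bits=011010
After insert 'dog': sets bits 3 5 -> bits=011111
Not inserted: bee cow eel koi pig — query each against bits=011111:
query bee: checks bit3=1, bit4=1 (all 1) -> maybe => FALSE POSITIVE
query cow: checks bit0=0, bit2=1 (has a 0) -> no => not a false positive
query eel: checks bit0=0, bit1=1 (has a 0) -> no => not a false positive
query koi: checks bit0=0, bit2=1 (has a 0) -> no => not a false positive
query pig: checks bit1=1, bit4=1 (all 1) -> maybe => FALSE POSITIVE
False positives (alphabetical): bee pig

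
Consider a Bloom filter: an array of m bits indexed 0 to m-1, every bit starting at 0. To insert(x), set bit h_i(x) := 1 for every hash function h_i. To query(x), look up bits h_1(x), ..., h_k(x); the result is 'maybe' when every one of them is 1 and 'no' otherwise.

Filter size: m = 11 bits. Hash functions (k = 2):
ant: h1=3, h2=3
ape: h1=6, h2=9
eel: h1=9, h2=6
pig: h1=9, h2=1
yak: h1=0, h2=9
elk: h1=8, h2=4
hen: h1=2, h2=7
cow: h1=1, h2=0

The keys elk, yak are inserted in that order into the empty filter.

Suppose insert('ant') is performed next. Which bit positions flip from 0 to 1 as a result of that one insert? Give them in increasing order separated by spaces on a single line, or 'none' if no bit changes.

Start: bits=00000000000
After insert 'elk': sets bits 4 8 -> bits=00001000100
After insert 'yak': sets bits 0 9 -> bits=10001000110
insert 'ant' would touch bits 3; currently bit3=0
Bits that are 0 among those (would change 0->1): 3

Answer: 3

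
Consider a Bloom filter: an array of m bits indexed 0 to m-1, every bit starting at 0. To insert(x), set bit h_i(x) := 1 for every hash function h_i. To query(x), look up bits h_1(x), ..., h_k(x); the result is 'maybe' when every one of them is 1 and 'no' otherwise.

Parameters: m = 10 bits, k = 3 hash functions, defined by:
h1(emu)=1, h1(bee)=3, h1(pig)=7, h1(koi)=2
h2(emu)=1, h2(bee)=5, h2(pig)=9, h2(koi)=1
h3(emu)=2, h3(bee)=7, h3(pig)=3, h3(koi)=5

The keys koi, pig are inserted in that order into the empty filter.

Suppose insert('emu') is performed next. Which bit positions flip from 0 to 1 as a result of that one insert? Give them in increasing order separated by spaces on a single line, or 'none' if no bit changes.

Answer: none

Derivation:
Start: bits=0000000000
After insert 'koi': sets bits 1 2 5 -> bits=0110010000
After insert 'pig': sets bits 3 7 9 -> bits=0111010101
insert 'emu' would touch bits 1 2; currently bit1=1, bit2=1
Bits that are 0 among those (would change 0->1): none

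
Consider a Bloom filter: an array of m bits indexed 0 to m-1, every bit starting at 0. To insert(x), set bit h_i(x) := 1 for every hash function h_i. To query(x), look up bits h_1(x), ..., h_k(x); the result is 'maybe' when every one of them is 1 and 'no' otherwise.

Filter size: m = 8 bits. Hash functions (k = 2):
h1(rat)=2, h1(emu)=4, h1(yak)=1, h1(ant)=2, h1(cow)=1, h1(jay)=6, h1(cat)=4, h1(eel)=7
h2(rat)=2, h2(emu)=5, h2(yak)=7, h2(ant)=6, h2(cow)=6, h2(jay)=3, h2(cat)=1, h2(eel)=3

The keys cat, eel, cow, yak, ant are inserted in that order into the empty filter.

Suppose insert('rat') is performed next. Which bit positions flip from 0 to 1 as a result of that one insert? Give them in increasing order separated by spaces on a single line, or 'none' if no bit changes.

Start: bits=00000000
After insert 'cat': sets bits 1 4 -> bits=01001000
After insert 'eel': sets bits 3 7 -> bits=01011001
After insert 'cow': sets bits 1 6 -> bits=01011011
After insert 'yak': sets bits 1 7 -> bits=01011011
After insert 'ant': sets bits 2 6 -> bits=01111011
insert 'rat' would touch bits 2; currently bit2=1
Bits that are 0 among those (would change 0->1): none

Answer: none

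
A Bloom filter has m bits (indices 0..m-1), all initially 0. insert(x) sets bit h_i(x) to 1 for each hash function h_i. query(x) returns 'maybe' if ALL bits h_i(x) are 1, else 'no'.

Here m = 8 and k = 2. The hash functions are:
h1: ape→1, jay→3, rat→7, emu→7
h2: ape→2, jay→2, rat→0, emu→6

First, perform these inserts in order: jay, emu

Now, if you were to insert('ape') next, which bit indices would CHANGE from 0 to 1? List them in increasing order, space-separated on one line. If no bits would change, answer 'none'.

Start: bits=00000000
After insert 'jay': sets bits 2 3 -> bits=00110000
After insert 'emu': sets bits 6 7 -> bits=00110011
insert 'ape' would touch bits 1 2; currently bit1=0, bit2=1
Bits that are 0 among those (would change 0->1): 1

Answer: 1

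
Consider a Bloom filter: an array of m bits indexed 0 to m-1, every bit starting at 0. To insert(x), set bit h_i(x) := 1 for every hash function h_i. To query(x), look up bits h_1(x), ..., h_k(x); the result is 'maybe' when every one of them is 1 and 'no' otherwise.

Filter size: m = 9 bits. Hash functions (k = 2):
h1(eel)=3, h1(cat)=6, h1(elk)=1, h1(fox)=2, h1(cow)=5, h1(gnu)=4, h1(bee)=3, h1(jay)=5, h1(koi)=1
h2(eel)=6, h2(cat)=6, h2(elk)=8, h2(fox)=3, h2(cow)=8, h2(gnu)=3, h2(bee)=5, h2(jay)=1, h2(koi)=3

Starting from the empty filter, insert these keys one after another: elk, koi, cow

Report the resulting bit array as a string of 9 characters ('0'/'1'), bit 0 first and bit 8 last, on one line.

Answer: 010101001

Derivation:
Start: bits=000000000
After insert 'elk': sets bits 1 8 -> bits=010000001
After insert 'koi': sets bits 1 3 -> bits=010100001
After insert 'cow': sets bits 5 8 -> bits=010101001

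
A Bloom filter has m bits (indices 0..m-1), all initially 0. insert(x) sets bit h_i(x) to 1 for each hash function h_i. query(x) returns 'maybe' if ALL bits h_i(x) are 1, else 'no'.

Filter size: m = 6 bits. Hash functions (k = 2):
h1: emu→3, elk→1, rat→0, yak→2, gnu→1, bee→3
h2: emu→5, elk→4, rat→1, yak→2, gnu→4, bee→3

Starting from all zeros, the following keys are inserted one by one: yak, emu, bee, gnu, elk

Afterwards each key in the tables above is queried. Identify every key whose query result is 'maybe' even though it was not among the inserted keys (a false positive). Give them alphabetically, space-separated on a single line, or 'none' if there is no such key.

Answer: none

Derivation:
Start: bits=000000
After insert 'yak': sets bits 2 -> bits=001000
After insert 'emu': sets bits 3 5 -> bits=001101
After insert 'bee': sets bits 3 -> bits=001101
After insert 'gnu': sets bits 1 4 -> bits=011111
After insert 'elk': sets bits 1 4 -> bits=011111
Not inserted: rat — query each against bits=011111:
query rat: checks bit0=0, bit1=1 (has a 0) -> no => not a false positive
False positives (alphabetical): none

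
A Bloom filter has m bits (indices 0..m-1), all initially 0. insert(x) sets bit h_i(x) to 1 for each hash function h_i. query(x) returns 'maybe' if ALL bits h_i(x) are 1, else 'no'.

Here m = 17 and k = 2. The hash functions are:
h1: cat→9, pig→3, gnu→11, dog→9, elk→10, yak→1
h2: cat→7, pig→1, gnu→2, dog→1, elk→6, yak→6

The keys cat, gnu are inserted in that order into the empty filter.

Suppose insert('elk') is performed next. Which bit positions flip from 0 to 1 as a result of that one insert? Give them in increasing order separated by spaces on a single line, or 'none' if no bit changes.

Answer: 6 10

Derivation:
Start: bits=00000000000000000
After insert 'cat': sets bits 7 9 -> bits=00000001010000000
After insert 'gnu': sets bits 2 11 -> bits=00100001010100000
insert 'elk' would touch bits 6 10; currently bit6=0, bit10=0
Bits that are 0 among those (would change 0->1): 6 10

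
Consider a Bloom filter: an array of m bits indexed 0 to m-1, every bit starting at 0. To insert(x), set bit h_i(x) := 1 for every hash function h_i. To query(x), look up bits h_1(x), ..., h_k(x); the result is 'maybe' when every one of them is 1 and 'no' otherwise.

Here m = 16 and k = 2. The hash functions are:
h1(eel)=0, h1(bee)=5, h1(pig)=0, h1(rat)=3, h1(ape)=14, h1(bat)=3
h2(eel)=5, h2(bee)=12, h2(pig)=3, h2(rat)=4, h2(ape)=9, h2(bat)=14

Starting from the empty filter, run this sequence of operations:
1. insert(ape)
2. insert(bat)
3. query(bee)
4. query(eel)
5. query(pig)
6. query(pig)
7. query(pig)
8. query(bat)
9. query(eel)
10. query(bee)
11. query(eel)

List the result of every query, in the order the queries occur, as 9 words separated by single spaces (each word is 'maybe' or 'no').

Answer: no no no no no maybe no no no

Derivation:
Start: bits=0000000000000000
Op 1: insert ape -> sets bits 9 14 -> bits=0000000001000010
Op 2: insert bat -> sets bits 3 14 -> bits=0001000001000010
Op 3: query bee -> checks bit5=0, bit12=0 (has a 0) -> no
Op 4: query eel -> checks bit0=0, bit5=0 (has a 0) -> no
Op 5: query pig -> checks bit0=0, bit3=1 (has a 0) -> no
Op 6: query pig -> checks bit0=0, bit3=1 (has a 0) -> no
Op 7: query pig -> checks bit0=0, bit3=1 (has a 0) -> no
Op 8: query bat -> checks bit3=1, bit14=1 (all 1) -> maybe
Op 9: query eel -> checks bit0=0, bit5=0 (has a 0) -> no
Op 10: query bee -> checks bit5=0, bit12=0 (has a 0) -> no
Op 11: query eel -> checks bit0=0, bit5=0 (has a 0) -> no
Query results in order: no no no no no maybe no no no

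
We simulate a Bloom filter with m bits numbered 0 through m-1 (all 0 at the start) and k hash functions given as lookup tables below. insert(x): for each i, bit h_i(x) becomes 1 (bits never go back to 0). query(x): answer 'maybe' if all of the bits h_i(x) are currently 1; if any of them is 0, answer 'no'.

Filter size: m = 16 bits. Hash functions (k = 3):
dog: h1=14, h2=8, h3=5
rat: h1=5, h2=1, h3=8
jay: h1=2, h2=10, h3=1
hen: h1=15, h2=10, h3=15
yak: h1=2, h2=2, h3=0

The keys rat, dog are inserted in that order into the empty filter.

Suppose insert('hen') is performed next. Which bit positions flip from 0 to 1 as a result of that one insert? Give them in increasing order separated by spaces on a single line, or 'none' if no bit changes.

Start: bits=0000000000000000
After insert 'rat': sets bits 1 5 8 -> bits=0100010010000000
After insert 'dog': sets bits 5 8 14 -> bits=0100010010000010
insert 'hen' would touch bits 10 15; currently bit10=0, bit15=0
Bits that are 0 among those (would change 0->1): 10 15

Answer: 10 15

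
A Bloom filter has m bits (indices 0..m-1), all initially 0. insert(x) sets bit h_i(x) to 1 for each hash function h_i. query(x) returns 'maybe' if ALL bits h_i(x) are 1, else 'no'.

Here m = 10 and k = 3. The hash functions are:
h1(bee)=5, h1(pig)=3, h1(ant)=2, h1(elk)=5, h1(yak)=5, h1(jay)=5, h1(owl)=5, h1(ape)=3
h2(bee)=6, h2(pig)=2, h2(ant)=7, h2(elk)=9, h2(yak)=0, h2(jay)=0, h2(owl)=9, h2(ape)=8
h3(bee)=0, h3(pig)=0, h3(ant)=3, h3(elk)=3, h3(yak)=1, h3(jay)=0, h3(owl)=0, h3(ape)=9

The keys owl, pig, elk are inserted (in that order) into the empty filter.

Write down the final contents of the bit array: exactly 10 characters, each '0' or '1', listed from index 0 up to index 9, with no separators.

Answer: 1011010001

Derivation:
Start: bits=0000000000
After insert 'owl': sets bits 0 5 9 -> bits=1000010001
After insert 'pig': sets bits 0 2 3 -> bits=1011010001
After insert 'elk': sets bits 3 5 9 -> bits=1011010001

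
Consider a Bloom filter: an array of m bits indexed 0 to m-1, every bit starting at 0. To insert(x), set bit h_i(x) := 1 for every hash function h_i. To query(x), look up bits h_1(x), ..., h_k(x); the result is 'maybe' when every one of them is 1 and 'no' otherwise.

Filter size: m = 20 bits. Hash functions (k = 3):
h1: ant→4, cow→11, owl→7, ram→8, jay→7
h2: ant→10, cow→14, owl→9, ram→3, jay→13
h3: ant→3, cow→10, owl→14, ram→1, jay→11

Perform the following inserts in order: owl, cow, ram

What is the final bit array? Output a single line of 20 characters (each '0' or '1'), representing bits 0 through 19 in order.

Answer: 01010001111100100000

Derivation:
Start: bits=00000000000000000000
After insert 'owl': sets bits 7 9 14 -> bits=00000001010000100000
After insert 'cow': sets bits 10 11 14 -> bits=00000001011100100000
After insert 'ram': sets bits 1 3 8 -> bits=01010001111100100000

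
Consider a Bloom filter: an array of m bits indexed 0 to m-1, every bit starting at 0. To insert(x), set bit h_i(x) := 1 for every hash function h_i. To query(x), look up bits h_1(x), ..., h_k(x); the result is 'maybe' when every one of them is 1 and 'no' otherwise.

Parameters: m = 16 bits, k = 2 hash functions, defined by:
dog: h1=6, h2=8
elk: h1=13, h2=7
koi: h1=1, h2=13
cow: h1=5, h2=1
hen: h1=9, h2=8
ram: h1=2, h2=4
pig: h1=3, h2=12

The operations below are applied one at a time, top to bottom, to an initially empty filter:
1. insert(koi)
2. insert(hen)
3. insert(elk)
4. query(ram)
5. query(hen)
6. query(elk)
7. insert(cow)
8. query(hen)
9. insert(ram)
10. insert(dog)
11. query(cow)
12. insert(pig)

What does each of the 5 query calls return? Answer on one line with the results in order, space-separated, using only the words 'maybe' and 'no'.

Answer: no maybe maybe maybe maybe

Derivation:
Start: bits=0000000000000000
Op 1: insert koi -> sets bits 1 13 -> bits=0100000000000100
Op 2: insert hen -> sets bits 8 9 -> bits=0100000011000100
Op 3: insert elk -> sets bits 7 13 -> bits=0100000111000100
Op 4: query ram -> checks bit2=0, bit4=0 (has a 0) -> no
Op 5: query hen -> checks bit8=1, bit9=1 (all 1) -> maybe
Op 6: query elk -> checks bit7=1, bit13=1 (all 1) -> maybe
Op 7: insert cow -> sets bits 1 5 -> bits=0100010111000100
Op 8: query hen -> checks bit8=1, bit9=1 (all 1) -> maybe
Op 9: insert ram -> sets bits 2 4 -> bits=0110110111000100
Op 10: insert dog -> sets bits 6 8 -> bits=0110111111000100
Op 11: query cow -> checks bit1=1, bit5=1 (all 1) -> maybe
Op 12: insert pig -> sets bits 3 12 -> bits=0111111111001100
Query results in order: no maybe maybe maybe maybe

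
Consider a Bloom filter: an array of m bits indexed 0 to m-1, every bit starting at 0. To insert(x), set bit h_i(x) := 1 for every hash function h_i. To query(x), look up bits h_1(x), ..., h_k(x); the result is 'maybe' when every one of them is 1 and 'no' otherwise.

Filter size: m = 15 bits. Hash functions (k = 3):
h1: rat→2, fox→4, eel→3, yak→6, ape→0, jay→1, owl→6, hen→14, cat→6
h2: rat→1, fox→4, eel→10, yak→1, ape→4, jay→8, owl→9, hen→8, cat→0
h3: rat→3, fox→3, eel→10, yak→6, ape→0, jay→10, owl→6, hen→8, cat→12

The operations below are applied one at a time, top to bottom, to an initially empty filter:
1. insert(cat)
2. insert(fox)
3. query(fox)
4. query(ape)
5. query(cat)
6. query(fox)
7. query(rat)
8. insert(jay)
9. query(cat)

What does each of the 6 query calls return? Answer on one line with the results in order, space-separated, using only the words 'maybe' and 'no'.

Start: bits=000000000000000
Op 1: insert cat -> sets bits 0 6 12 -> bits=100000100000100
Op 2: insert fox -> sets bits 3 4 -> bits=100110100000100
Op 3: query fox -> checks bit3=1, bit4=1 (all 1) -> maybe
Op 4: query ape -> checks bit0=1, bit4=1 (all 1) -> maybe
Op 5: query cat -> checks bit0=1, bit6=1, bit12=1 (all 1) -> maybe
Op 6: query fox -> checks bit3=1, bit4=1 (all 1) -> maybe
Op 7: query rat -> checks bit1=0, bit2=0, bit3=1 (has a 0) -> no
Op 8: insert jay -> sets bits 1 8 10 -> bits=110110101010100
Op 9: query cat -> checks bit0=1, bit6=1, bit12=1 (all 1) -> maybe
Query results in order: maybe maybe maybe maybe no maybe

Answer: maybe maybe maybe maybe no maybe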